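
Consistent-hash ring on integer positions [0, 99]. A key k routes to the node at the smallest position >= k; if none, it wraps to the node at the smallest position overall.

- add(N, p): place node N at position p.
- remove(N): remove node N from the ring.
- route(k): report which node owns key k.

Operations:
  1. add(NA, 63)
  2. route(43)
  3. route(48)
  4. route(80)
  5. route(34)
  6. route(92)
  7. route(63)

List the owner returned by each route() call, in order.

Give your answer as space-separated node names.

Op 1: add NA@63 -> ring=[63:NA]
Op 2: route key 43: smallest pos >= 43 is 63 -> NA
Op 3: route key 48: smallest pos >= 48 is 63 -> NA
Op 4: route key 80: none >= 80, wrap to smallest pos 63 -> NA
Op 5: route key 34: smallest pos >= 34 is 63 -> NA
Op 6: route key 92: none >= 92, wrap to smallest pos 63 -> NA
Op 7: route key 63: smallest pos >= 63 is 63 -> NA

Answer: NA NA NA NA NA NA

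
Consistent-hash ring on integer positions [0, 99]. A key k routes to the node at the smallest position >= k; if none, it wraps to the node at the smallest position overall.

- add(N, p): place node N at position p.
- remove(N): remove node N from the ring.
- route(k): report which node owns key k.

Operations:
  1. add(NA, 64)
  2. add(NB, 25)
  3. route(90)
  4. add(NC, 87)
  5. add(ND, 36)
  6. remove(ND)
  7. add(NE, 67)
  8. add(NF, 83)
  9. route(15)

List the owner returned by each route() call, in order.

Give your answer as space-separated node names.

Answer: NB NB

Derivation:
Op 1: add NA@64 -> ring=[64:NA]
Op 2: add NB@25 -> ring=[25:NB,64:NA]
Op 3: route key 90: none >= 90, wrap to smallest pos 25 -> NB
Op 4: add NC@87 -> ring=[25:NB,64:NA,87:NC]
Op 5: add ND@36 -> ring=[25:NB,36:ND,64:NA,87:NC]
Op 6: remove ND -> ring=[25:NB,64:NA,87:NC]
Op 7: add NE@67 -> ring=[25:NB,64:NA,67:NE,87:NC]
Op 8: add NF@83 -> ring=[25:NB,64:NA,67:NE,83:NF,87:NC]
Op 9: route key 15: smallest pos >= 15 is 25 -> NB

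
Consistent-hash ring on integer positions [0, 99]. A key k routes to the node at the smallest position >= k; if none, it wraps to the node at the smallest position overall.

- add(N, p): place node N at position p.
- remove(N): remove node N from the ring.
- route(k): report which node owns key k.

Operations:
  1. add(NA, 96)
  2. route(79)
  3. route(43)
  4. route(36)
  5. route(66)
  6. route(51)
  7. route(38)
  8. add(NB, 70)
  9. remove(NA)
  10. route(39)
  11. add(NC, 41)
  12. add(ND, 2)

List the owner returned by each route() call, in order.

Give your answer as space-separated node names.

Op 1: add NA@96 -> ring=[96:NA]
Op 2: route key 79: smallest pos >= 79 is 96 -> NA
Op 3: route key 43: smallest pos >= 43 is 96 -> NA
Op 4: route key 36: smallest pos >= 36 is 96 -> NA
Op 5: route key 66: smallest pos >= 66 is 96 -> NA
Op 6: route key 51: smallest pos >= 51 is 96 -> NA
Op 7: route key 38: smallest pos >= 38 is 96 -> NA
Op 8: add NB@70 -> ring=[70:NB,96:NA]
Op 9: remove NA -> ring=[70:NB]
Op 10: route key 39: smallest pos >= 39 is 70 -> NB
Op 11: add NC@41 -> ring=[41:NC,70:NB]
Op 12: add ND@2 -> ring=[2:ND,41:NC,70:NB]

Answer: NA NA NA NA NA NA NB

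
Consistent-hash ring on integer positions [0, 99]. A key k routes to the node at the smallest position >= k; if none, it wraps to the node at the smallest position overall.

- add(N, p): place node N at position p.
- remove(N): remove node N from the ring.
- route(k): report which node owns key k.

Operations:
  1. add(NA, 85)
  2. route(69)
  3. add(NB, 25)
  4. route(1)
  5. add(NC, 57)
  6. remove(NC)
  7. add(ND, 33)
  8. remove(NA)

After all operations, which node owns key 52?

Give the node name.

Answer: NB

Derivation:
Op 1: add NA@85 -> ring=[85:NA]
Op 2: route key 69: smallest pos >= 69 is 85 -> NA
Op 3: add NB@25 -> ring=[25:NB,85:NA]
Op 4: route key 1: smallest pos >= 1 is 25 -> NB
Op 5: add NC@57 -> ring=[25:NB,57:NC,85:NA]
Op 6: remove NC -> ring=[25:NB,85:NA]
Op 7: add ND@33 -> ring=[25:NB,33:ND,85:NA]
Op 8: remove NA -> ring=[25:NB,33:ND]
Final route key 52: none >= 52, wrap to smallest pos 25 -> NB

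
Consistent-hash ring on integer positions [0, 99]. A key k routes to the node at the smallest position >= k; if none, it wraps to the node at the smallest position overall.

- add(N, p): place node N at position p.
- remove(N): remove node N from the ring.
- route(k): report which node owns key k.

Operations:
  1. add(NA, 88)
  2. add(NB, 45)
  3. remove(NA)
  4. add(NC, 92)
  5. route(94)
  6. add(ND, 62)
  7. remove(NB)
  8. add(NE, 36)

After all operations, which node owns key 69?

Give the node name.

Op 1: add NA@88 -> ring=[88:NA]
Op 2: add NB@45 -> ring=[45:NB,88:NA]
Op 3: remove NA -> ring=[45:NB]
Op 4: add NC@92 -> ring=[45:NB,92:NC]
Op 5: route key 94: none >= 94, wrap to smallest pos 45 -> NB
Op 6: add ND@62 -> ring=[45:NB,62:ND,92:NC]
Op 7: remove NB -> ring=[62:ND,92:NC]
Op 8: add NE@36 -> ring=[36:NE,62:ND,92:NC]
Final route key 69: smallest pos >= 69 is 92 -> NC

Answer: NC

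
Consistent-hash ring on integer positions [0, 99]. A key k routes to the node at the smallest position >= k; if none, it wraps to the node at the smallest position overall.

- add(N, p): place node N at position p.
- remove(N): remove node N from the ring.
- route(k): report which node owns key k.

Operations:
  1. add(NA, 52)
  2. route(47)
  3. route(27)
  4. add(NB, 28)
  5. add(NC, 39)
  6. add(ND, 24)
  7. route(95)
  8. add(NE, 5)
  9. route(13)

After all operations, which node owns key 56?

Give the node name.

Answer: NE

Derivation:
Op 1: add NA@52 -> ring=[52:NA]
Op 2: route key 47: smallest pos >= 47 is 52 -> NA
Op 3: route key 27: smallest pos >= 27 is 52 -> NA
Op 4: add NB@28 -> ring=[28:NB,52:NA]
Op 5: add NC@39 -> ring=[28:NB,39:NC,52:NA]
Op 6: add ND@24 -> ring=[24:ND,28:NB,39:NC,52:NA]
Op 7: route key 95: none >= 95, wrap to smallest pos 24 -> ND
Op 8: add NE@5 -> ring=[5:NE,24:ND,28:NB,39:NC,52:NA]
Op 9: route key 13: smallest pos >= 13 is 24 -> ND
Final route key 56: none >= 56, wrap to smallest pos 5 -> NE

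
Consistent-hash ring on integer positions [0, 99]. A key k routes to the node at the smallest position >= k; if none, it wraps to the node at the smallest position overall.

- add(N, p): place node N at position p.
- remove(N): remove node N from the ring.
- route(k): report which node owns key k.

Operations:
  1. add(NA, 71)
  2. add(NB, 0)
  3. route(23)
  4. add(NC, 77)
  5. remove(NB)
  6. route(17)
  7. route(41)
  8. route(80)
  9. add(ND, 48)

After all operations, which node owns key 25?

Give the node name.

Answer: ND

Derivation:
Op 1: add NA@71 -> ring=[71:NA]
Op 2: add NB@0 -> ring=[0:NB,71:NA]
Op 3: route key 23: smallest pos >= 23 is 71 -> NA
Op 4: add NC@77 -> ring=[0:NB,71:NA,77:NC]
Op 5: remove NB -> ring=[71:NA,77:NC]
Op 6: route key 17: smallest pos >= 17 is 71 -> NA
Op 7: route key 41: smallest pos >= 41 is 71 -> NA
Op 8: route key 80: none >= 80, wrap to smallest pos 71 -> NA
Op 9: add ND@48 -> ring=[48:ND,71:NA,77:NC]
Final route key 25: smallest pos >= 25 is 48 -> ND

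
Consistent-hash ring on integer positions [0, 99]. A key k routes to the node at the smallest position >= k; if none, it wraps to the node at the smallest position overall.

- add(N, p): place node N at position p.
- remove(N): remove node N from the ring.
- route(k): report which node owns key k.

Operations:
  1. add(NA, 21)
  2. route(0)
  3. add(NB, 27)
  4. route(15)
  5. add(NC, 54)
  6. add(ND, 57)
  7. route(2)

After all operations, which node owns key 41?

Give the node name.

Answer: NC

Derivation:
Op 1: add NA@21 -> ring=[21:NA]
Op 2: route key 0: smallest pos >= 0 is 21 -> NA
Op 3: add NB@27 -> ring=[21:NA,27:NB]
Op 4: route key 15: smallest pos >= 15 is 21 -> NA
Op 5: add NC@54 -> ring=[21:NA,27:NB,54:NC]
Op 6: add ND@57 -> ring=[21:NA,27:NB,54:NC,57:ND]
Op 7: route key 2: smallest pos >= 2 is 21 -> NA
Final route key 41: smallest pos >= 41 is 54 -> NC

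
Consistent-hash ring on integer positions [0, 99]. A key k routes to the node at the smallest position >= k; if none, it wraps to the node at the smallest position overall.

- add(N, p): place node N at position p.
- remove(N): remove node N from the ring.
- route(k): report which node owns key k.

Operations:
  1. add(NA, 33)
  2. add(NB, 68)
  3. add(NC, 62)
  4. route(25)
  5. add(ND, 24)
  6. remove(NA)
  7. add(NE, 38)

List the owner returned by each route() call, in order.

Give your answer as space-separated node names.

Answer: NA

Derivation:
Op 1: add NA@33 -> ring=[33:NA]
Op 2: add NB@68 -> ring=[33:NA,68:NB]
Op 3: add NC@62 -> ring=[33:NA,62:NC,68:NB]
Op 4: route key 25: smallest pos >= 25 is 33 -> NA
Op 5: add ND@24 -> ring=[24:ND,33:NA,62:NC,68:NB]
Op 6: remove NA -> ring=[24:ND,62:NC,68:NB]
Op 7: add NE@38 -> ring=[24:ND,38:NE,62:NC,68:NB]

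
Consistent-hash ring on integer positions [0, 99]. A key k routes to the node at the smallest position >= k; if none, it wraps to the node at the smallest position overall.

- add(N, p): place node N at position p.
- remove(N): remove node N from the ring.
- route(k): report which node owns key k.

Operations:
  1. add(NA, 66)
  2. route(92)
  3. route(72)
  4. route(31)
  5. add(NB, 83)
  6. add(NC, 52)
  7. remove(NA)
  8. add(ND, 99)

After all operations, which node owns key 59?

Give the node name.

Answer: NB

Derivation:
Op 1: add NA@66 -> ring=[66:NA]
Op 2: route key 92: none >= 92, wrap to smallest pos 66 -> NA
Op 3: route key 72: none >= 72, wrap to smallest pos 66 -> NA
Op 4: route key 31: smallest pos >= 31 is 66 -> NA
Op 5: add NB@83 -> ring=[66:NA,83:NB]
Op 6: add NC@52 -> ring=[52:NC,66:NA,83:NB]
Op 7: remove NA -> ring=[52:NC,83:NB]
Op 8: add ND@99 -> ring=[52:NC,83:NB,99:ND]
Final route key 59: smallest pos >= 59 is 83 -> NB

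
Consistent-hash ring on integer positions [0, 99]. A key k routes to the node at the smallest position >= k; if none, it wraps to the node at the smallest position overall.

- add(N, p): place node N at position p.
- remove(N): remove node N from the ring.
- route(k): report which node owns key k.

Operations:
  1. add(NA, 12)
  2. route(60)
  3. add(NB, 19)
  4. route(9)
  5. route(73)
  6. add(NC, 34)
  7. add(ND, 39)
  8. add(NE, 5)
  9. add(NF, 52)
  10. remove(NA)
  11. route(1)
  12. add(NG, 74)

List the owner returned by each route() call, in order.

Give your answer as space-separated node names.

Op 1: add NA@12 -> ring=[12:NA]
Op 2: route key 60: none >= 60, wrap to smallest pos 12 -> NA
Op 3: add NB@19 -> ring=[12:NA,19:NB]
Op 4: route key 9: smallest pos >= 9 is 12 -> NA
Op 5: route key 73: none >= 73, wrap to smallest pos 12 -> NA
Op 6: add NC@34 -> ring=[12:NA,19:NB,34:NC]
Op 7: add ND@39 -> ring=[12:NA,19:NB,34:NC,39:ND]
Op 8: add NE@5 -> ring=[5:NE,12:NA,19:NB,34:NC,39:ND]
Op 9: add NF@52 -> ring=[5:NE,12:NA,19:NB,34:NC,39:ND,52:NF]
Op 10: remove NA -> ring=[5:NE,19:NB,34:NC,39:ND,52:NF]
Op 11: route key 1: smallest pos >= 1 is 5 -> NE
Op 12: add NG@74 -> ring=[5:NE,19:NB,34:NC,39:ND,52:NF,74:NG]

Answer: NA NA NA NE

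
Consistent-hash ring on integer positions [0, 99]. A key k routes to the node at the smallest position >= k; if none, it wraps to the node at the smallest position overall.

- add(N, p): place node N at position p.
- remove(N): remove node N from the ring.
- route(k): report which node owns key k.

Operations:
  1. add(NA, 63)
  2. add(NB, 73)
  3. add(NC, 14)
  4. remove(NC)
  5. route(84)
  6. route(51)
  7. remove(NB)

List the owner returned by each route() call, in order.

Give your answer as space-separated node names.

Op 1: add NA@63 -> ring=[63:NA]
Op 2: add NB@73 -> ring=[63:NA,73:NB]
Op 3: add NC@14 -> ring=[14:NC,63:NA,73:NB]
Op 4: remove NC -> ring=[63:NA,73:NB]
Op 5: route key 84: none >= 84, wrap to smallest pos 63 -> NA
Op 6: route key 51: smallest pos >= 51 is 63 -> NA
Op 7: remove NB -> ring=[63:NA]

Answer: NA NA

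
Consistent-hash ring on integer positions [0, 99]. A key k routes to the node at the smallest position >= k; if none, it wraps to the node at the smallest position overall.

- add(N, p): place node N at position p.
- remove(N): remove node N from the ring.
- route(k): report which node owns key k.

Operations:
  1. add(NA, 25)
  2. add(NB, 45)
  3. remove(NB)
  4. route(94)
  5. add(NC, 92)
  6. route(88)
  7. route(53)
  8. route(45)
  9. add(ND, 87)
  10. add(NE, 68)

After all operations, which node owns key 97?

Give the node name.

Op 1: add NA@25 -> ring=[25:NA]
Op 2: add NB@45 -> ring=[25:NA,45:NB]
Op 3: remove NB -> ring=[25:NA]
Op 4: route key 94: none >= 94, wrap to smallest pos 25 -> NA
Op 5: add NC@92 -> ring=[25:NA,92:NC]
Op 6: route key 88: smallest pos >= 88 is 92 -> NC
Op 7: route key 53: smallest pos >= 53 is 92 -> NC
Op 8: route key 45: smallest pos >= 45 is 92 -> NC
Op 9: add ND@87 -> ring=[25:NA,87:ND,92:NC]
Op 10: add NE@68 -> ring=[25:NA,68:NE,87:ND,92:NC]
Final route key 97: none >= 97, wrap to smallest pos 25 -> NA

Answer: NA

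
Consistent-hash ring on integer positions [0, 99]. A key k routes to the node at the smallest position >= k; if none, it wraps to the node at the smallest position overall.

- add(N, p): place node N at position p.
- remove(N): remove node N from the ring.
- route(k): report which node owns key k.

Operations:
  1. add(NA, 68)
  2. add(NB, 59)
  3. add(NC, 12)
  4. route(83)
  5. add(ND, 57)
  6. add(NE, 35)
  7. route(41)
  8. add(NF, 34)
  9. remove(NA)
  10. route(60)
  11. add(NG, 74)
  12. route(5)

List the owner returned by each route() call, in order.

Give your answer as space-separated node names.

Op 1: add NA@68 -> ring=[68:NA]
Op 2: add NB@59 -> ring=[59:NB,68:NA]
Op 3: add NC@12 -> ring=[12:NC,59:NB,68:NA]
Op 4: route key 83: none >= 83, wrap to smallest pos 12 -> NC
Op 5: add ND@57 -> ring=[12:NC,57:ND,59:NB,68:NA]
Op 6: add NE@35 -> ring=[12:NC,35:NE,57:ND,59:NB,68:NA]
Op 7: route key 41: smallest pos >= 41 is 57 -> ND
Op 8: add NF@34 -> ring=[12:NC,34:NF,35:NE,57:ND,59:NB,68:NA]
Op 9: remove NA -> ring=[12:NC,34:NF,35:NE,57:ND,59:NB]
Op 10: route key 60: none >= 60, wrap to smallest pos 12 -> NC
Op 11: add NG@74 -> ring=[12:NC,34:NF,35:NE,57:ND,59:NB,74:NG]
Op 12: route key 5: smallest pos >= 5 is 12 -> NC

Answer: NC ND NC NC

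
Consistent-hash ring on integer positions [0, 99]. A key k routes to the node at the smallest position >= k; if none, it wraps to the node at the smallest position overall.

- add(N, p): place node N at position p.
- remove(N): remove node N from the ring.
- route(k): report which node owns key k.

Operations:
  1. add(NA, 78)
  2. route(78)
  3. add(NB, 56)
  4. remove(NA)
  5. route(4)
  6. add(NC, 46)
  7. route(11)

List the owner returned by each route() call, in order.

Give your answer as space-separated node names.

Answer: NA NB NC

Derivation:
Op 1: add NA@78 -> ring=[78:NA]
Op 2: route key 78: smallest pos >= 78 is 78 -> NA
Op 3: add NB@56 -> ring=[56:NB,78:NA]
Op 4: remove NA -> ring=[56:NB]
Op 5: route key 4: smallest pos >= 4 is 56 -> NB
Op 6: add NC@46 -> ring=[46:NC,56:NB]
Op 7: route key 11: smallest pos >= 11 is 46 -> NC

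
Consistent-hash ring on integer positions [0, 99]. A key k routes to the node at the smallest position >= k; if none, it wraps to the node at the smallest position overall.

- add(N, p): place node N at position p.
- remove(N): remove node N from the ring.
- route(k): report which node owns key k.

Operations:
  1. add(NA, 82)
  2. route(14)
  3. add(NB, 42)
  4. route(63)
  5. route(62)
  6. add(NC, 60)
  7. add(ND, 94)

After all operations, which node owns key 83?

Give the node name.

Answer: ND

Derivation:
Op 1: add NA@82 -> ring=[82:NA]
Op 2: route key 14: smallest pos >= 14 is 82 -> NA
Op 3: add NB@42 -> ring=[42:NB,82:NA]
Op 4: route key 63: smallest pos >= 63 is 82 -> NA
Op 5: route key 62: smallest pos >= 62 is 82 -> NA
Op 6: add NC@60 -> ring=[42:NB,60:NC,82:NA]
Op 7: add ND@94 -> ring=[42:NB,60:NC,82:NA,94:ND]
Final route key 83: smallest pos >= 83 is 94 -> ND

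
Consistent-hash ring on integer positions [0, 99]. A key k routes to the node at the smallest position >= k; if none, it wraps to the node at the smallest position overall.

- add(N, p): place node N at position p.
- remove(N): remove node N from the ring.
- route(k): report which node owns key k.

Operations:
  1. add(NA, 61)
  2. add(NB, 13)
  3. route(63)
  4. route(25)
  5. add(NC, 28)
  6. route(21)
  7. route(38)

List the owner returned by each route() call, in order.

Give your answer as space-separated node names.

Op 1: add NA@61 -> ring=[61:NA]
Op 2: add NB@13 -> ring=[13:NB,61:NA]
Op 3: route key 63: none >= 63, wrap to smallest pos 13 -> NB
Op 4: route key 25: smallest pos >= 25 is 61 -> NA
Op 5: add NC@28 -> ring=[13:NB,28:NC,61:NA]
Op 6: route key 21: smallest pos >= 21 is 28 -> NC
Op 7: route key 38: smallest pos >= 38 is 61 -> NA

Answer: NB NA NC NA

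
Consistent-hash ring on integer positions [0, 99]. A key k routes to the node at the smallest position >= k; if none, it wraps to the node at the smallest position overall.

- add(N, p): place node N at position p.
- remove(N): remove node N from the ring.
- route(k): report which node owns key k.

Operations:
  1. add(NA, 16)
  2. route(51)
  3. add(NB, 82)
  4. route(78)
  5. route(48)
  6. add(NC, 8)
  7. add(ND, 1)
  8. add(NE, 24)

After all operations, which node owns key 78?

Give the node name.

Answer: NB

Derivation:
Op 1: add NA@16 -> ring=[16:NA]
Op 2: route key 51: none >= 51, wrap to smallest pos 16 -> NA
Op 3: add NB@82 -> ring=[16:NA,82:NB]
Op 4: route key 78: smallest pos >= 78 is 82 -> NB
Op 5: route key 48: smallest pos >= 48 is 82 -> NB
Op 6: add NC@8 -> ring=[8:NC,16:NA,82:NB]
Op 7: add ND@1 -> ring=[1:ND,8:NC,16:NA,82:NB]
Op 8: add NE@24 -> ring=[1:ND,8:NC,16:NA,24:NE,82:NB]
Final route key 78: smallest pos >= 78 is 82 -> NB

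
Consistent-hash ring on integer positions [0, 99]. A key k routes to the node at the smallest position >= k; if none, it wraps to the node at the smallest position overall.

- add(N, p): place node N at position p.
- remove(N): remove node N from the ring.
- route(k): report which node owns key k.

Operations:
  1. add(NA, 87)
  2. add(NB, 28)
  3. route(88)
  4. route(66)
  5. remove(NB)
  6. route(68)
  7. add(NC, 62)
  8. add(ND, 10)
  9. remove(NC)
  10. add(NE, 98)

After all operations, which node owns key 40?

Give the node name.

Answer: NA

Derivation:
Op 1: add NA@87 -> ring=[87:NA]
Op 2: add NB@28 -> ring=[28:NB,87:NA]
Op 3: route key 88: none >= 88, wrap to smallest pos 28 -> NB
Op 4: route key 66: smallest pos >= 66 is 87 -> NA
Op 5: remove NB -> ring=[87:NA]
Op 6: route key 68: smallest pos >= 68 is 87 -> NA
Op 7: add NC@62 -> ring=[62:NC,87:NA]
Op 8: add ND@10 -> ring=[10:ND,62:NC,87:NA]
Op 9: remove NC -> ring=[10:ND,87:NA]
Op 10: add NE@98 -> ring=[10:ND,87:NA,98:NE]
Final route key 40: smallest pos >= 40 is 87 -> NA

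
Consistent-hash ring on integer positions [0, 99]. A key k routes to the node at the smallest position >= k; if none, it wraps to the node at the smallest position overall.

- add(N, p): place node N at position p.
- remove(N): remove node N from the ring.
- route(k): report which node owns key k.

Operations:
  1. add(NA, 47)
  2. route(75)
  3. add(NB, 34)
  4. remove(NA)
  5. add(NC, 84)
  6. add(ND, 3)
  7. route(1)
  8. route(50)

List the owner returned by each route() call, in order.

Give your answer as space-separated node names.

Op 1: add NA@47 -> ring=[47:NA]
Op 2: route key 75: none >= 75, wrap to smallest pos 47 -> NA
Op 3: add NB@34 -> ring=[34:NB,47:NA]
Op 4: remove NA -> ring=[34:NB]
Op 5: add NC@84 -> ring=[34:NB,84:NC]
Op 6: add ND@3 -> ring=[3:ND,34:NB,84:NC]
Op 7: route key 1: smallest pos >= 1 is 3 -> ND
Op 8: route key 50: smallest pos >= 50 is 84 -> NC

Answer: NA ND NC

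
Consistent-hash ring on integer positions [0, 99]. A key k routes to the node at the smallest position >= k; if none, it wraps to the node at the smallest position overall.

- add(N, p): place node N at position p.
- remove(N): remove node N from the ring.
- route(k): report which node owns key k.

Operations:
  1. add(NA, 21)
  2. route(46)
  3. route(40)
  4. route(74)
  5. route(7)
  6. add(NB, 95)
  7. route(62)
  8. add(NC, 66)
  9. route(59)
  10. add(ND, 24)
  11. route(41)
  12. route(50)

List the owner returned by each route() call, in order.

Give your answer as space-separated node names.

Answer: NA NA NA NA NB NC NC NC

Derivation:
Op 1: add NA@21 -> ring=[21:NA]
Op 2: route key 46: none >= 46, wrap to smallest pos 21 -> NA
Op 3: route key 40: none >= 40, wrap to smallest pos 21 -> NA
Op 4: route key 74: none >= 74, wrap to smallest pos 21 -> NA
Op 5: route key 7: smallest pos >= 7 is 21 -> NA
Op 6: add NB@95 -> ring=[21:NA,95:NB]
Op 7: route key 62: smallest pos >= 62 is 95 -> NB
Op 8: add NC@66 -> ring=[21:NA,66:NC,95:NB]
Op 9: route key 59: smallest pos >= 59 is 66 -> NC
Op 10: add ND@24 -> ring=[21:NA,24:ND,66:NC,95:NB]
Op 11: route key 41: smallest pos >= 41 is 66 -> NC
Op 12: route key 50: smallest pos >= 50 is 66 -> NC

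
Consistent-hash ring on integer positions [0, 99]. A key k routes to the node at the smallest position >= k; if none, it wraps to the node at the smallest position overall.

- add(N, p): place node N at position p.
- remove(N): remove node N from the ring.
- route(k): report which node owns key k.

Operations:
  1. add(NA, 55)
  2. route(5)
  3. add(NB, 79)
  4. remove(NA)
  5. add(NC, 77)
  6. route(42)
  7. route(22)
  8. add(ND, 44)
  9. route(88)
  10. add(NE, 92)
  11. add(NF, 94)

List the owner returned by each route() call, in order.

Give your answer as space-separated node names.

Op 1: add NA@55 -> ring=[55:NA]
Op 2: route key 5: smallest pos >= 5 is 55 -> NA
Op 3: add NB@79 -> ring=[55:NA,79:NB]
Op 4: remove NA -> ring=[79:NB]
Op 5: add NC@77 -> ring=[77:NC,79:NB]
Op 6: route key 42: smallest pos >= 42 is 77 -> NC
Op 7: route key 22: smallest pos >= 22 is 77 -> NC
Op 8: add ND@44 -> ring=[44:ND,77:NC,79:NB]
Op 9: route key 88: none >= 88, wrap to smallest pos 44 -> ND
Op 10: add NE@92 -> ring=[44:ND,77:NC,79:NB,92:NE]
Op 11: add NF@94 -> ring=[44:ND,77:NC,79:NB,92:NE,94:NF]

Answer: NA NC NC ND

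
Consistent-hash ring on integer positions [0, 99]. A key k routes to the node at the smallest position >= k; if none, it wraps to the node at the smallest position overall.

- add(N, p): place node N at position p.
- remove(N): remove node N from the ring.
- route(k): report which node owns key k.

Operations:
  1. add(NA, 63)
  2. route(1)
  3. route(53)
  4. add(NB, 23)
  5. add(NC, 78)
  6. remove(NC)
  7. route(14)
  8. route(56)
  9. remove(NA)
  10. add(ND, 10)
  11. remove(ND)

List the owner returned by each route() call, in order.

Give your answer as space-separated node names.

Op 1: add NA@63 -> ring=[63:NA]
Op 2: route key 1: smallest pos >= 1 is 63 -> NA
Op 3: route key 53: smallest pos >= 53 is 63 -> NA
Op 4: add NB@23 -> ring=[23:NB,63:NA]
Op 5: add NC@78 -> ring=[23:NB,63:NA,78:NC]
Op 6: remove NC -> ring=[23:NB,63:NA]
Op 7: route key 14: smallest pos >= 14 is 23 -> NB
Op 8: route key 56: smallest pos >= 56 is 63 -> NA
Op 9: remove NA -> ring=[23:NB]
Op 10: add ND@10 -> ring=[10:ND,23:NB]
Op 11: remove ND -> ring=[23:NB]

Answer: NA NA NB NA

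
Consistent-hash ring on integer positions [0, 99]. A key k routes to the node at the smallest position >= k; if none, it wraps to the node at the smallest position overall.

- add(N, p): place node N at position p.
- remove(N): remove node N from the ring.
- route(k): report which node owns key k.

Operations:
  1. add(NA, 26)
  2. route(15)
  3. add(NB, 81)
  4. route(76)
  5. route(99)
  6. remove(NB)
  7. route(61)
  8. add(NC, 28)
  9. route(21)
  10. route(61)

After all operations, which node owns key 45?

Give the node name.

Answer: NA

Derivation:
Op 1: add NA@26 -> ring=[26:NA]
Op 2: route key 15: smallest pos >= 15 is 26 -> NA
Op 3: add NB@81 -> ring=[26:NA,81:NB]
Op 4: route key 76: smallest pos >= 76 is 81 -> NB
Op 5: route key 99: none >= 99, wrap to smallest pos 26 -> NA
Op 6: remove NB -> ring=[26:NA]
Op 7: route key 61: none >= 61, wrap to smallest pos 26 -> NA
Op 8: add NC@28 -> ring=[26:NA,28:NC]
Op 9: route key 21: smallest pos >= 21 is 26 -> NA
Op 10: route key 61: none >= 61, wrap to smallest pos 26 -> NA
Final route key 45: none >= 45, wrap to smallest pos 26 -> NA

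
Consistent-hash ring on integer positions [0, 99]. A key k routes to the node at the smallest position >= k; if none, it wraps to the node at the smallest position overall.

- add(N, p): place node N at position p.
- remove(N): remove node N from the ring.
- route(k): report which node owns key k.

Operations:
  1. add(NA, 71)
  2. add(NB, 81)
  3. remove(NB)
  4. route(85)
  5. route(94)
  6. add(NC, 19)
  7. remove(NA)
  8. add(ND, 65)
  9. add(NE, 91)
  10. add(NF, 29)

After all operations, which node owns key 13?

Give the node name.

Op 1: add NA@71 -> ring=[71:NA]
Op 2: add NB@81 -> ring=[71:NA,81:NB]
Op 3: remove NB -> ring=[71:NA]
Op 4: route key 85: none >= 85, wrap to smallest pos 71 -> NA
Op 5: route key 94: none >= 94, wrap to smallest pos 71 -> NA
Op 6: add NC@19 -> ring=[19:NC,71:NA]
Op 7: remove NA -> ring=[19:NC]
Op 8: add ND@65 -> ring=[19:NC,65:ND]
Op 9: add NE@91 -> ring=[19:NC,65:ND,91:NE]
Op 10: add NF@29 -> ring=[19:NC,29:NF,65:ND,91:NE]
Final route key 13: smallest pos >= 13 is 19 -> NC

Answer: NC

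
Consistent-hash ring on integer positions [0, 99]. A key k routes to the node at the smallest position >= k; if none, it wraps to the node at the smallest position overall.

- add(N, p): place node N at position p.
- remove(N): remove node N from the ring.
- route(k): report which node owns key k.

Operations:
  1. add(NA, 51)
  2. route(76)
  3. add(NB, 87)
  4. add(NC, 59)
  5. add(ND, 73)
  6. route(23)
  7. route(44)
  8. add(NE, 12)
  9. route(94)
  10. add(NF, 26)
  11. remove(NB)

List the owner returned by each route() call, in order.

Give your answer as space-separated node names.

Answer: NA NA NA NE

Derivation:
Op 1: add NA@51 -> ring=[51:NA]
Op 2: route key 76: none >= 76, wrap to smallest pos 51 -> NA
Op 3: add NB@87 -> ring=[51:NA,87:NB]
Op 4: add NC@59 -> ring=[51:NA,59:NC,87:NB]
Op 5: add ND@73 -> ring=[51:NA,59:NC,73:ND,87:NB]
Op 6: route key 23: smallest pos >= 23 is 51 -> NA
Op 7: route key 44: smallest pos >= 44 is 51 -> NA
Op 8: add NE@12 -> ring=[12:NE,51:NA,59:NC,73:ND,87:NB]
Op 9: route key 94: none >= 94, wrap to smallest pos 12 -> NE
Op 10: add NF@26 -> ring=[12:NE,26:NF,51:NA,59:NC,73:ND,87:NB]
Op 11: remove NB -> ring=[12:NE,26:NF,51:NA,59:NC,73:ND]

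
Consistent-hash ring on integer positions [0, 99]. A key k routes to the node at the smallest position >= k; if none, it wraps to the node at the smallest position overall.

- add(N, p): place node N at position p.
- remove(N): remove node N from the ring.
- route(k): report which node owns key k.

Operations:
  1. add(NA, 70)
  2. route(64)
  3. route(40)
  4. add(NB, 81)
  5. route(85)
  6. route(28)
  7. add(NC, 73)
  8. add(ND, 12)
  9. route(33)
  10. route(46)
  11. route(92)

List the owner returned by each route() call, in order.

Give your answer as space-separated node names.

Answer: NA NA NA NA NA NA ND

Derivation:
Op 1: add NA@70 -> ring=[70:NA]
Op 2: route key 64: smallest pos >= 64 is 70 -> NA
Op 3: route key 40: smallest pos >= 40 is 70 -> NA
Op 4: add NB@81 -> ring=[70:NA,81:NB]
Op 5: route key 85: none >= 85, wrap to smallest pos 70 -> NA
Op 6: route key 28: smallest pos >= 28 is 70 -> NA
Op 7: add NC@73 -> ring=[70:NA,73:NC,81:NB]
Op 8: add ND@12 -> ring=[12:ND,70:NA,73:NC,81:NB]
Op 9: route key 33: smallest pos >= 33 is 70 -> NA
Op 10: route key 46: smallest pos >= 46 is 70 -> NA
Op 11: route key 92: none >= 92, wrap to smallest pos 12 -> ND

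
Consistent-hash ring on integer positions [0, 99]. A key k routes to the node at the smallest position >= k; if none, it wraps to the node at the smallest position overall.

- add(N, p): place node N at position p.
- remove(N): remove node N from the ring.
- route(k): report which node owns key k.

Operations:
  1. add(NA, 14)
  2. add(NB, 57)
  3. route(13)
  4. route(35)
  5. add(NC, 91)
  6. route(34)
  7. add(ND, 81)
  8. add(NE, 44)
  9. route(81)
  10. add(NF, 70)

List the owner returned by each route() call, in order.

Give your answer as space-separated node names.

Answer: NA NB NB ND

Derivation:
Op 1: add NA@14 -> ring=[14:NA]
Op 2: add NB@57 -> ring=[14:NA,57:NB]
Op 3: route key 13: smallest pos >= 13 is 14 -> NA
Op 4: route key 35: smallest pos >= 35 is 57 -> NB
Op 5: add NC@91 -> ring=[14:NA,57:NB,91:NC]
Op 6: route key 34: smallest pos >= 34 is 57 -> NB
Op 7: add ND@81 -> ring=[14:NA,57:NB,81:ND,91:NC]
Op 8: add NE@44 -> ring=[14:NA,44:NE,57:NB,81:ND,91:NC]
Op 9: route key 81: smallest pos >= 81 is 81 -> ND
Op 10: add NF@70 -> ring=[14:NA,44:NE,57:NB,70:NF,81:ND,91:NC]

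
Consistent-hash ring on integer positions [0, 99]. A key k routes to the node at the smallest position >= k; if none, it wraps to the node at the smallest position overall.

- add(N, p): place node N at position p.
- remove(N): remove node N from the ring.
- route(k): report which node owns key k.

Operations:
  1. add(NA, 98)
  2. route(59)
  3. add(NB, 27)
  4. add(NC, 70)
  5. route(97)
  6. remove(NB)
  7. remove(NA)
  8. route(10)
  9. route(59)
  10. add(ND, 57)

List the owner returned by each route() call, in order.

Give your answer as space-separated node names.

Answer: NA NA NC NC

Derivation:
Op 1: add NA@98 -> ring=[98:NA]
Op 2: route key 59: smallest pos >= 59 is 98 -> NA
Op 3: add NB@27 -> ring=[27:NB,98:NA]
Op 4: add NC@70 -> ring=[27:NB,70:NC,98:NA]
Op 5: route key 97: smallest pos >= 97 is 98 -> NA
Op 6: remove NB -> ring=[70:NC,98:NA]
Op 7: remove NA -> ring=[70:NC]
Op 8: route key 10: smallest pos >= 10 is 70 -> NC
Op 9: route key 59: smallest pos >= 59 is 70 -> NC
Op 10: add ND@57 -> ring=[57:ND,70:NC]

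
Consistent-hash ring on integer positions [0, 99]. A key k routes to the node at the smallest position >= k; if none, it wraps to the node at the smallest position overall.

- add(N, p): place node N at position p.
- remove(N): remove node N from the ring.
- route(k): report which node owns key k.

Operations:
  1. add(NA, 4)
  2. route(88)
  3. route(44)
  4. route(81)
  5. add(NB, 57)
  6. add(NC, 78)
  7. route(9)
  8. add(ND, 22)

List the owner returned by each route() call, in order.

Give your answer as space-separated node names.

Op 1: add NA@4 -> ring=[4:NA]
Op 2: route key 88: none >= 88, wrap to smallest pos 4 -> NA
Op 3: route key 44: none >= 44, wrap to smallest pos 4 -> NA
Op 4: route key 81: none >= 81, wrap to smallest pos 4 -> NA
Op 5: add NB@57 -> ring=[4:NA,57:NB]
Op 6: add NC@78 -> ring=[4:NA,57:NB,78:NC]
Op 7: route key 9: smallest pos >= 9 is 57 -> NB
Op 8: add ND@22 -> ring=[4:NA,22:ND,57:NB,78:NC]

Answer: NA NA NA NB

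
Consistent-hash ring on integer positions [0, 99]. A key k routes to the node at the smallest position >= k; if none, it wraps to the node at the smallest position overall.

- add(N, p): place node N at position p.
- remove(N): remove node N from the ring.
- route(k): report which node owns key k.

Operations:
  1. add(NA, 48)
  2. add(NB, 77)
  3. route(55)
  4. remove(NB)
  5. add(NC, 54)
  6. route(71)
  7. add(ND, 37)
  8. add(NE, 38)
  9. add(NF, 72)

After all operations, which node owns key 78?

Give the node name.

Answer: ND

Derivation:
Op 1: add NA@48 -> ring=[48:NA]
Op 2: add NB@77 -> ring=[48:NA,77:NB]
Op 3: route key 55: smallest pos >= 55 is 77 -> NB
Op 4: remove NB -> ring=[48:NA]
Op 5: add NC@54 -> ring=[48:NA,54:NC]
Op 6: route key 71: none >= 71, wrap to smallest pos 48 -> NA
Op 7: add ND@37 -> ring=[37:ND,48:NA,54:NC]
Op 8: add NE@38 -> ring=[37:ND,38:NE,48:NA,54:NC]
Op 9: add NF@72 -> ring=[37:ND,38:NE,48:NA,54:NC,72:NF]
Final route key 78: none >= 78, wrap to smallest pos 37 -> ND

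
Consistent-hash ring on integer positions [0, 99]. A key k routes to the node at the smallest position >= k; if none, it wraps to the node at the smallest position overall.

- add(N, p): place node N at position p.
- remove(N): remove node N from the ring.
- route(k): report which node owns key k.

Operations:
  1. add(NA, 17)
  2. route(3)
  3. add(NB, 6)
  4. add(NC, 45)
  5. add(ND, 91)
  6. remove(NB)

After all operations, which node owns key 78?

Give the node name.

Op 1: add NA@17 -> ring=[17:NA]
Op 2: route key 3: smallest pos >= 3 is 17 -> NA
Op 3: add NB@6 -> ring=[6:NB,17:NA]
Op 4: add NC@45 -> ring=[6:NB,17:NA,45:NC]
Op 5: add ND@91 -> ring=[6:NB,17:NA,45:NC,91:ND]
Op 6: remove NB -> ring=[17:NA,45:NC,91:ND]
Final route key 78: smallest pos >= 78 is 91 -> ND

Answer: ND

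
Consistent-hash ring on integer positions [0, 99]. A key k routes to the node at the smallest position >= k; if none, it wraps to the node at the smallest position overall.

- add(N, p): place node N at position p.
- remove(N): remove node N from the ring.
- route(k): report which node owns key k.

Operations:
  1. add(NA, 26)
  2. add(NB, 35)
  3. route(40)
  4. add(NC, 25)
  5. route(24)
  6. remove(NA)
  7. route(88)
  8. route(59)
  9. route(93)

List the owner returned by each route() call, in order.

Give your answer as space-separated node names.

Answer: NA NC NC NC NC

Derivation:
Op 1: add NA@26 -> ring=[26:NA]
Op 2: add NB@35 -> ring=[26:NA,35:NB]
Op 3: route key 40: none >= 40, wrap to smallest pos 26 -> NA
Op 4: add NC@25 -> ring=[25:NC,26:NA,35:NB]
Op 5: route key 24: smallest pos >= 24 is 25 -> NC
Op 6: remove NA -> ring=[25:NC,35:NB]
Op 7: route key 88: none >= 88, wrap to smallest pos 25 -> NC
Op 8: route key 59: none >= 59, wrap to smallest pos 25 -> NC
Op 9: route key 93: none >= 93, wrap to smallest pos 25 -> NC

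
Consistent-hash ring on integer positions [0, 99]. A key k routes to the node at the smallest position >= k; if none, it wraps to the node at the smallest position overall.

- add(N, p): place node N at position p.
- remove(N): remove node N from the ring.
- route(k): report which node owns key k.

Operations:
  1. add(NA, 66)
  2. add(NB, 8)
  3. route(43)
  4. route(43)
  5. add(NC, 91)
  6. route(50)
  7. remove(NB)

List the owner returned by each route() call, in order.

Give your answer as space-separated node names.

Answer: NA NA NA

Derivation:
Op 1: add NA@66 -> ring=[66:NA]
Op 2: add NB@8 -> ring=[8:NB,66:NA]
Op 3: route key 43: smallest pos >= 43 is 66 -> NA
Op 4: route key 43: smallest pos >= 43 is 66 -> NA
Op 5: add NC@91 -> ring=[8:NB,66:NA,91:NC]
Op 6: route key 50: smallest pos >= 50 is 66 -> NA
Op 7: remove NB -> ring=[66:NA,91:NC]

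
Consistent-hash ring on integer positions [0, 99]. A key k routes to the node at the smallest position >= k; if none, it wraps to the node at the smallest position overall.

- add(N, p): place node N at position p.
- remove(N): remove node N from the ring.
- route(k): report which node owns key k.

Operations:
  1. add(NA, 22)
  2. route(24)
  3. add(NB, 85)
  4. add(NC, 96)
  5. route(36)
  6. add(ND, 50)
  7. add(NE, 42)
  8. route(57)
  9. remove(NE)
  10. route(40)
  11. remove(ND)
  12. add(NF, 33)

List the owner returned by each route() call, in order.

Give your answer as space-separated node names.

Op 1: add NA@22 -> ring=[22:NA]
Op 2: route key 24: none >= 24, wrap to smallest pos 22 -> NA
Op 3: add NB@85 -> ring=[22:NA,85:NB]
Op 4: add NC@96 -> ring=[22:NA,85:NB,96:NC]
Op 5: route key 36: smallest pos >= 36 is 85 -> NB
Op 6: add ND@50 -> ring=[22:NA,50:ND,85:NB,96:NC]
Op 7: add NE@42 -> ring=[22:NA,42:NE,50:ND,85:NB,96:NC]
Op 8: route key 57: smallest pos >= 57 is 85 -> NB
Op 9: remove NE -> ring=[22:NA,50:ND,85:NB,96:NC]
Op 10: route key 40: smallest pos >= 40 is 50 -> ND
Op 11: remove ND -> ring=[22:NA,85:NB,96:NC]
Op 12: add NF@33 -> ring=[22:NA,33:NF,85:NB,96:NC]

Answer: NA NB NB ND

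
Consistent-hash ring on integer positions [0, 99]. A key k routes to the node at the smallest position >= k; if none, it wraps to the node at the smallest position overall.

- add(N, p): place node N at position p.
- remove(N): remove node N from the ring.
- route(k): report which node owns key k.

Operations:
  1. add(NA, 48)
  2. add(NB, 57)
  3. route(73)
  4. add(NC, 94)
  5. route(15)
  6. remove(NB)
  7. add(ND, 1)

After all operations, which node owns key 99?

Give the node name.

Op 1: add NA@48 -> ring=[48:NA]
Op 2: add NB@57 -> ring=[48:NA,57:NB]
Op 3: route key 73: none >= 73, wrap to smallest pos 48 -> NA
Op 4: add NC@94 -> ring=[48:NA,57:NB,94:NC]
Op 5: route key 15: smallest pos >= 15 is 48 -> NA
Op 6: remove NB -> ring=[48:NA,94:NC]
Op 7: add ND@1 -> ring=[1:ND,48:NA,94:NC]
Final route key 99: none >= 99, wrap to smallest pos 1 -> ND

Answer: ND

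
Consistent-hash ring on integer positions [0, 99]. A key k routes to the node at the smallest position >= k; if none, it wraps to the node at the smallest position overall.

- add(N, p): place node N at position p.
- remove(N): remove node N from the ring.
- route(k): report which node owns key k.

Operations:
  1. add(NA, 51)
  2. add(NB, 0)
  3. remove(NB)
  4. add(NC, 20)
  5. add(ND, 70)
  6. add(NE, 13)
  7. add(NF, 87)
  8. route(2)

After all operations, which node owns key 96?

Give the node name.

Answer: NE

Derivation:
Op 1: add NA@51 -> ring=[51:NA]
Op 2: add NB@0 -> ring=[0:NB,51:NA]
Op 3: remove NB -> ring=[51:NA]
Op 4: add NC@20 -> ring=[20:NC,51:NA]
Op 5: add ND@70 -> ring=[20:NC,51:NA,70:ND]
Op 6: add NE@13 -> ring=[13:NE,20:NC,51:NA,70:ND]
Op 7: add NF@87 -> ring=[13:NE,20:NC,51:NA,70:ND,87:NF]
Op 8: route key 2: smallest pos >= 2 is 13 -> NE
Final route key 96: none >= 96, wrap to smallest pos 13 -> NE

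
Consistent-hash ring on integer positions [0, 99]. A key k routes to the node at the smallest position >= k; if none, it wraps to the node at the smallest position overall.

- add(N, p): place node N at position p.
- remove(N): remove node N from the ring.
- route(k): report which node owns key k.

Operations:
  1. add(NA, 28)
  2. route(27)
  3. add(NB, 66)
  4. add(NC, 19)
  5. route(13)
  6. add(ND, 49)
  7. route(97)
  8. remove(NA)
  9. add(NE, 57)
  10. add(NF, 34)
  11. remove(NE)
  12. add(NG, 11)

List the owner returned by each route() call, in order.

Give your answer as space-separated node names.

Op 1: add NA@28 -> ring=[28:NA]
Op 2: route key 27: smallest pos >= 27 is 28 -> NA
Op 3: add NB@66 -> ring=[28:NA,66:NB]
Op 4: add NC@19 -> ring=[19:NC,28:NA,66:NB]
Op 5: route key 13: smallest pos >= 13 is 19 -> NC
Op 6: add ND@49 -> ring=[19:NC,28:NA,49:ND,66:NB]
Op 7: route key 97: none >= 97, wrap to smallest pos 19 -> NC
Op 8: remove NA -> ring=[19:NC,49:ND,66:NB]
Op 9: add NE@57 -> ring=[19:NC,49:ND,57:NE,66:NB]
Op 10: add NF@34 -> ring=[19:NC,34:NF,49:ND,57:NE,66:NB]
Op 11: remove NE -> ring=[19:NC,34:NF,49:ND,66:NB]
Op 12: add NG@11 -> ring=[11:NG,19:NC,34:NF,49:ND,66:NB]

Answer: NA NC NC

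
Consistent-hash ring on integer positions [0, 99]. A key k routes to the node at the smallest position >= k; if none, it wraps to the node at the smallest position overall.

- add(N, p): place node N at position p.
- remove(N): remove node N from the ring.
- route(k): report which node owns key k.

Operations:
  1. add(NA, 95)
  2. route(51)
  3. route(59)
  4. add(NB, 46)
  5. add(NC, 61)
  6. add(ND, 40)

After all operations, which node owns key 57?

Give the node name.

Answer: NC

Derivation:
Op 1: add NA@95 -> ring=[95:NA]
Op 2: route key 51: smallest pos >= 51 is 95 -> NA
Op 3: route key 59: smallest pos >= 59 is 95 -> NA
Op 4: add NB@46 -> ring=[46:NB,95:NA]
Op 5: add NC@61 -> ring=[46:NB,61:NC,95:NA]
Op 6: add ND@40 -> ring=[40:ND,46:NB,61:NC,95:NA]
Final route key 57: smallest pos >= 57 is 61 -> NC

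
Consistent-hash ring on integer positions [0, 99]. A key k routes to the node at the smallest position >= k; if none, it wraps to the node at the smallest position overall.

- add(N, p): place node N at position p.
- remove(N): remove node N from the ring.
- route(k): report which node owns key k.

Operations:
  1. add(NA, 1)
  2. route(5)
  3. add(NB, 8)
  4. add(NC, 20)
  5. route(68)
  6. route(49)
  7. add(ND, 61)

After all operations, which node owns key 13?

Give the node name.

Answer: NC

Derivation:
Op 1: add NA@1 -> ring=[1:NA]
Op 2: route key 5: none >= 5, wrap to smallest pos 1 -> NA
Op 3: add NB@8 -> ring=[1:NA,8:NB]
Op 4: add NC@20 -> ring=[1:NA,8:NB,20:NC]
Op 5: route key 68: none >= 68, wrap to smallest pos 1 -> NA
Op 6: route key 49: none >= 49, wrap to smallest pos 1 -> NA
Op 7: add ND@61 -> ring=[1:NA,8:NB,20:NC,61:ND]
Final route key 13: smallest pos >= 13 is 20 -> NC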